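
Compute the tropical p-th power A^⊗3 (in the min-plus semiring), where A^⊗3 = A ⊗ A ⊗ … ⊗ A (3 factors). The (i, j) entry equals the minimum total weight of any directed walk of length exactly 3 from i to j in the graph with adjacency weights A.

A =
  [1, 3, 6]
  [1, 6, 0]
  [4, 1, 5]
A^⊗3 =
  [3, 4, 4]
  [2, 5, 1]
  [3, 2, 6]

Each entry (A^⊗3)_ij equals the minimum over all length-3 walks i = v_0 → v_1 → … → v_3 = j of Σ_t A[v_t][v_{t+1}]. For example, for (i, j) = (0, 2) we minimise over 9 possible intermediate vertex sequences; the minimum is 4, attained along the walk 0 → 0 → 1 → 2.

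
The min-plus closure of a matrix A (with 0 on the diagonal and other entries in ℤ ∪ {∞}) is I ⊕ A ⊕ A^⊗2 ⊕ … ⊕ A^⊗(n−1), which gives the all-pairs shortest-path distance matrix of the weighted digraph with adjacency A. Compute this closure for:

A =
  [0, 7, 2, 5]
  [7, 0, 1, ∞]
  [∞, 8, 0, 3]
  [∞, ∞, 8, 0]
Closure =
  [0, 7, 2, 5]
  [7, 0, 1, 4]
  [15, 8, 0, 3]
  [23, 16, 8, 0]

This is the Floyd-Warshall all-pairs shortest-path computation. For each intermediate vertex k = 0, 1, …, 3, update dist[i][j] ← min(dist[i][j], dist[i][k] + dist[k][j]). The final matrix gives, for each (i, j), the minimum total weight of any directed path from i to j (possibly empty when i = j).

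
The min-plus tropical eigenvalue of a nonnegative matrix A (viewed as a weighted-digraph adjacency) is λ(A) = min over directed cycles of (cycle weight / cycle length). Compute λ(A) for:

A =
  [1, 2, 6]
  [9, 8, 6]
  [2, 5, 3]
λ(A) = 1

Enumerate directed cycles and compute their means (weight / length). Sample:
  cycle 0 → 0: weight = 1, length = 1, mean = 1/1 ≈ 1.000
  cycle 1 → 1: weight = 8, length = 1, mean = 8/1 ≈ 8.000
  cycle 2 → 2: weight = 3, length = 1, mean = 3/1 ≈ 3.000
  cycle 0 → 1 → 0: weight = 11, length = 2, mean = 11/2 ≈ 5.500
  cycle 0 → 2 → 0: weight = 8, length = 2, mean = 8/2 ≈ 4.000
  cycle 1 → 0 → 1: weight = 11, length = 2, mean = 11/2 ≈ 5.500
Minimum mean = 1.000, attained e.g. along the cycle 0 → 0 with weight 1 and length 1. So λ(A) = 1/1 = 1.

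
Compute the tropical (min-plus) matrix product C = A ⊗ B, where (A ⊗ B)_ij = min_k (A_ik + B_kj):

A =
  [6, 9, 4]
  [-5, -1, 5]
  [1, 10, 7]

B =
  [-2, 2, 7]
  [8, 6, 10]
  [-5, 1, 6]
A ⊗ B =
  [-1, 5, 10]
  [-7, -3, 2]
  [-1, 3, 8]

Apply the min-plus product entry-by-entry:
  C[0][0] = min over k of (A[0][0] + B[0][0] = 6 + -2 = 4, A[0][1] + B[1][0] = 9 + 8 = 17, A[0][2] + B[2][0] = 4 + -5 = -1) = -1 (attained at k = 2)
  C[0][1] = min over k of (A[0][0] + B[0][1] = 6 + 2 = 8, A[0][1] + B[1][1] = 9 + 6 = 15, A[0][2] + B[2][1] = 4 + 1 = 5) = 5 (attained at k = 2)
  C[0][2] = min over k of (A[0][0] + B[0][2] = 6 + 7 = 13, A[0][1] + B[1][2] = 9 + 10 = 19, A[0][2] + B[2][2] = 4 + 6 = 10) = 10 (attained at k = 2)
  C[1][0] = min over k of (A[1][0] + B[0][0] = -5 + -2 = -7, A[1][1] + B[1][0] = -1 + 8 = 7, A[1][2] + B[2][0] = 5 + -5 = 0) = -7 (attained at k = 0)
  C[1][1] = min over k of (A[1][0] + B[0][1] = -5 + 2 = -3, A[1][1] + B[1][1] = -1 + 6 = 5, A[1][2] + B[2][1] = 5 + 1 = 6) = -3 (attained at k = 0)
  C[1][2] = min over k of (A[1][0] + B[0][2] = -5 + 7 = 2, A[1][1] + B[1][2] = -1 + 10 = 9, A[1][2] + B[2][2] = 5 + 6 = 11) = 2 (attained at k = 0)
  C[2][0] = min over k of (A[2][0] + B[0][0] = 1 + -2 = -1, A[2][1] + B[1][0] = 10 + 8 = 18, A[2][2] + B[2][0] = 7 + -5 = 2) = -1 (attained at k = 0)
  C[2][1] = min over k of (A[2][0] + B[0][1] = 1 + 2 = 3, A[2][1] + B[1][1] = 10 + 6 = 16, A[2][2] + B[2][1] = 7 + 1 = 8) = 3 (attained at k = 0)
  C[2][2] = min over k of (A[2][0] + B[0][2] = 1 + 7 = 8, A[2][1] + B[1][2] = 10 + 10 = 20, A[2][2] + B[2][2] = 7 + 6 = 13) = 8 (attained at k = 0)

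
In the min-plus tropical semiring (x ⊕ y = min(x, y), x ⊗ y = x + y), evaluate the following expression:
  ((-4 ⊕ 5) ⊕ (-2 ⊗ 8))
((-4 ⊕ 5) ⊕ (-2 ⊗ 8)) = -4

Expand innermost to outermost. Recall ⊕ takes the minimum of its arguments and ⊗ takes their sum. Working out the expression ((-4 ⊕ 5) ⊕ (-2 ⊗ 8)) gives -4.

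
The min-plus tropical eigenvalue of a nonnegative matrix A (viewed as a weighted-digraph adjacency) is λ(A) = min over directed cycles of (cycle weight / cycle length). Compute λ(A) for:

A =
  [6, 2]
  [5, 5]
λ(A) = 7/2

Enumerate directed cycles and compute their means (weight / length). Sample:
  cycle 0 → 0: weight = 6, length = 1, mean = 6/1 ≈ 6.000
  cycle 1 → 1: weight = 5, length = 1, mean = 5/1 ≈ 5.000
  cycle 0 → 1 → 0: weight = 7, length = 2, mean = 7/2 ≈ 3.500
  cycle 1 → 0 → 1: weight = 7, length = 2, mean = 7/2 ≈ 3.500
Minimum mean = 3.500, attained e.g. along the cycle 0 → 1 → 0 with weight 7 and length 2. So λ(A) = 7/2 = 7/2.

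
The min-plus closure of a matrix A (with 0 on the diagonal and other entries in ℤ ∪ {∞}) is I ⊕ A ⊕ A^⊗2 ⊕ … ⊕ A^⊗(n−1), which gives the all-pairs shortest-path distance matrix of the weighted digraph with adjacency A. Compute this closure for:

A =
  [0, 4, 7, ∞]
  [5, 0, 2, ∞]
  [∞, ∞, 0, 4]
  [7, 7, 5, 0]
Closure =
  [0, 4, 6, 10]
  [5, 0, 2, 6]
  [11, 11, 0, 4]
  [7, 7, 5, 0]

This is the Floyd-Warshall all-pairs shortest-path computation. For each intermediate vertex k = 0, 1, …, 3, update dist[i][j] ← min(dist[i][j], dist[i][k] + dist[k][j]). The final matrix gives, for each (i, j), the minimum total weight of any directed path from i to j (possibly empty when i = j).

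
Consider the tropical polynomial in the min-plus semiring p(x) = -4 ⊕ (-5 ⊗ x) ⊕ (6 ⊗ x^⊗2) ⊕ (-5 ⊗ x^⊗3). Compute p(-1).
p(-1) = -8

A tropical monomial a ⊗ x^⊗i evaluates to a + i · x. Evaluating each term at x = -1:
  Term 0 contributes -4 + 0 · -1 = -4
  Term 1 contributes -5 + 1 · -1 = -6
  Term 2 contributes 6 + 2 · -1 = 4
  Term 3 contributes -5 + 3 · -1 = -8
p(-1) = ⊕ of these = min[-4, -6, 4, -8] = -8.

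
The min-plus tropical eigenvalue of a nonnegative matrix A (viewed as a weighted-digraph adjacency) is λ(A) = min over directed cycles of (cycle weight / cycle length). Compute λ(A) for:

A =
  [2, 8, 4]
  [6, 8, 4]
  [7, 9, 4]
λ(A) = 2

Enumerate directed cycles and compute their means (weight / length). Sample:
  cycle 0 → 0: weight = 2, length = 1, mean = 2/1 ≈ 2.000
  cycle 1 → 1: weight = 8, length = 1, mean = 8/1 ≈ 8.000
  cycle 2 → 2: weight = 4, length = 1, mean = 4/1 ≈ 4.000
  cycle 0 → 1 → 0: weight = 14, length = 2, mean = 14/2 ≈ 7.000
  cycle 0 → 2 → 0: weight = 11, length = 2, mean = 11/2 ≈ 5.500
  cycle 1 → 0 → 1: weight = 14, length = 2, mean = 14/2 ≈ 7.000
Minimum mean = 2.000, attained e.g. along the cycle 0 → 0 with weight 2 and length 1. So λ(A) = 2/1 = 2.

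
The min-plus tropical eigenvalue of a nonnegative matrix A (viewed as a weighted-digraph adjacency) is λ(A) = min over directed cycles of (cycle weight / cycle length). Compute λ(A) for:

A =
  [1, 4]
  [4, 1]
λ(A) = 1

Enumerate directed cycles and compute their means (weight / length). Sample:
  cycle 0 → 0: weight = 1, length = 1, mean = 1/1 ≈ 1.000
  cycle 1 → 1: weight = 1, length = 1, mean = 1/1 ≈ 1.000
  cycle 0 → 1 → 0: weight = 8, length = 2, mean = 8/2 ≈ 4.000
  cycle 1 → 0 → 1: weight = 8, length = 2, mean = 8/2 ≈ 4.000
Minimum mean = 1.000, attained e.g. along the cycle 0 → 0 with weight 1 and length 1. So λ(A) = 1/1 = 1.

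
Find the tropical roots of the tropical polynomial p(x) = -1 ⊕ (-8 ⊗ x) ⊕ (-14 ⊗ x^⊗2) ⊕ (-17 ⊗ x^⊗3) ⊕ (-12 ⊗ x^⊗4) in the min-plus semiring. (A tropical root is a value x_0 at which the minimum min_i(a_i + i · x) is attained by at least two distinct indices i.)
Roots: {-5, 3, 6, 7}

Each tropical root is a break point of the lower envelope of the lines y = a_i + i · x (there are 5 lines, with slopes 0, 1, ..., 4). Only the lines that attain the minimum somewhere contribute to roots; other lines are dominated. Here the surviving (envelope) indices are i = 4, i = 3, i = 2, i = 1, i = 0.
Intersections between consecutive envelope lines give the roots: for adjacent envelope indices i < j the intersection is x = (a_i − a_j) / (j − i). Reading off the sorted break points: {-5, 3, 6, 7}.
Verification: at each break x_0, at least two indices attain the minimum of min_i(a_i + i · x_0).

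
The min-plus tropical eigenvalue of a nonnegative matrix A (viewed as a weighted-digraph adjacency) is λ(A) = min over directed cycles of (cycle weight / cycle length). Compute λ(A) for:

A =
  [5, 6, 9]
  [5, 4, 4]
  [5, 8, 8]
λ(A) = 4

Enumerate directed cycles and compute their means (weight / length). Sample:
  cycle 0 → 0: weight = 5, length = 1, mean = 5/1 ≈ 5.000
  cycle 1 → 1: weight = 4, length = 1, mean = 4/1 ≈ 4.000
  cycle 2 → 2: weight = 8, length = 1, mean = 8/1 ≈ 8.000
  cycle 0 → 1 → 0: weight = 11, length = 2, mean = 11/2 ≈ 5.500
  cycle 0 → 2 → 0: weight = 14, length = 2, mean = 14/2 ≈ 7.000
  cycle 1 → 0 → 1: weight = 11, length = 2, mean = 11/2 ≈ 5.500
Minimum mean = 4.000, attained e.g. along the cycle 1 → 1 with weight 4 and length 1. So λ(A) = 4/1 = 4.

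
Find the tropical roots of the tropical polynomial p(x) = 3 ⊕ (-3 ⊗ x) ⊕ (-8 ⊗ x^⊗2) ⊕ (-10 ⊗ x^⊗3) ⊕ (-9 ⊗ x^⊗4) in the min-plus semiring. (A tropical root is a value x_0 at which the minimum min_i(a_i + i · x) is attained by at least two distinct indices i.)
Roots: {-1, 2, 5, 6}

Each tropical root is a break point of the lower envelope of the lines y = a_i + i · x (there are 5 lines, with slopes 0, 1, ..., 4). Only the lines that attain the minimum somewhere contribute to roots; other lines are dominated. Here the surviving (envelope) indices are i = 4, i = 3, i = 2, i = 1, i = 0.
Intersections between consecutive envelope lines give the roots: for adjacent envelope indices i < j the intersection is x = (a_i − a_j) / (j − i). Reading off the sorted break points: {-1, 2, 5, 6}.
Verification: at each break x_0, at least two indices attain the minimum of min_i(a_i + i · x_0).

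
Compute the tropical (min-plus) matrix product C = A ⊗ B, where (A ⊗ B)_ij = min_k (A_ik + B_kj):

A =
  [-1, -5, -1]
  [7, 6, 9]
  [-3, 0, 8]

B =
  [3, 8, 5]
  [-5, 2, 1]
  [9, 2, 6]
A ⊗ B =
  [-10, -3, -4]
  [1, 8, 7]
  [-5, 2, 1]

Apply the min-plus product entry-by-entry:
  C[0][0] = min over k of (A[0][0] + B[0][0] = -1 + 3 = 2, A[0][1] + B[1][0] = -5 + -5 = -10, A[0][2] + B[2][0] = -1 + 9 = 8) = -10 (attained at k = 1)
  C[0][1] = min over k of (A[0][0] + B[0][1] = -1 + 8 = 7, A[0][1] + B[1][1] = -5 + 2 = -3, A[0][2] + B[2][1] = -1 + 2 = 1) = -3 (attained at k = 1)
  C[0][2] = min over k of (A[0][0] + B[0][2] = -1 + 5 = 4, A[0][1] + B[1][2] = -5 + 1 = -4, A[0][2] + B[2][2] = -1 + 6 = 5) = -4 (attained at k = 1)
  C[1][0] = min over k of (A[1][0] + B[0][0] = 7 + 3 = 10, A[1][1] + B[1][0] = 6 + -5 = 1, A[1][2] + B[2][0] = 9 + 9 = 18) = 1 (attained at k = 1)
  C[1][1] = min over k of (A[1][0] + B[0][1] = 7 + 8 = 15, A[1][1] + B[1][1] = 6 + 2 = 8, A[1][2] + B[2][1] = 9 + 2 = 11) = 8 (attained at k = 1)
  C[1][2] = min over k of (A[1][0] + B[0][2] = 7 + 5 = 12, A[1][1] + B[1][2] = 6 + 1 = 7, A[1][2] + B[2][2] = 9 + 6 = 15) = 7 (attained at k = 1)
  C[2][0] = min over k of (A[2][0] + B[0][0] = -3 + 3 = 0, A[2][1] + B[1][0] = 0 + -5 = -5, A[2][2] + B[2][0] = 8 + 9 = 17) = -5 (attained at k = 1)
  C[2][1] = min over k of (A[2][0] + B[0][1] = -3 + 8 = 5, A[2][1] + B[1][1] = 0 + 2 = 2, A[2][2] + B[2][1] = 8 + 2 = 10) = 2 (attained at k = 1)
  C[2][2] = min over k of (A[2][0] + B[0][2] = -3 + 5 = 2, A[2][1] + B[1][2] = 0 + 1 = 1, A[2][2] + B[2][2] = 8 + 6 = 14) = 1 (attained at k = 1)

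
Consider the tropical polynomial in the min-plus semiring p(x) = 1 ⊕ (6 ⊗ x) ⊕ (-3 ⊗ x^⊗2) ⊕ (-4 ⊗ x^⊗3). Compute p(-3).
p(-3) = -13

A tropical monomial a ⊗ x^⊗i evaluates to a + i · x. Evaluating each term at x = -3:
  Term 0 contributes 1 + 0 · -3 = 1
  Term 1 contributes 6 + 1 · -3 = 3
  Term 2 contributes -3 + 2 · -3 = -9
  Term 3 contributes -4 + 3 · -3 = -13
p(-3) = ⊕ of these = min[1, 3, -9, -13] = -13.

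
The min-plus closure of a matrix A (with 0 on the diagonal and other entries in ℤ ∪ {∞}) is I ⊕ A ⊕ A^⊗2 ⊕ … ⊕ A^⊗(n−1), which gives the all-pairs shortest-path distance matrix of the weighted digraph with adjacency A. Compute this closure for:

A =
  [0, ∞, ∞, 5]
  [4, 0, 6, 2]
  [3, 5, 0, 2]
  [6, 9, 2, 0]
Closure =
  [0, 12, 7, 5]
  [4, 0, 4, 2]
  [3, 5, 0, 2]
  [5, 7, 2, 0]

This is the Floyd-Warshall all-pairs shortest-path computation. For each intermediate vertex k = 0, 1, …, 3, update dist[i][j] ← min(dist[i][j], dist[i][k] + dist[k][j]). The final matrix gives, for each (i, j), the minimum total weight of any directed path from i to j (possibly empty when i = j).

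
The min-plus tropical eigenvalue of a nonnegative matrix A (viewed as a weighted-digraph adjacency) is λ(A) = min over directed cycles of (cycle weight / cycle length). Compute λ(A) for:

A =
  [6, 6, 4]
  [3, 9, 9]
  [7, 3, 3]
λ(A) = 3

Enumerate directed cycles and compute their means (weight / length). Sample:
  cycle 0 → 0: weight = 6, length = 1, mean = 6/1 ≈ 6.000
  cycle 1 → 1: weight = 9, length = 1, mean = 9/1 ≈ 9.000
  cycle 2 → 2: weight = 3, length = 1, mean = 3/1 ≈ 3.000
  cycle 0 → 1 → 0: weight = 9, length = 2, mean = 9/2 ≈ 4.500
  cycle 0 → 2 → 0: weight = 11, length = 2, mean = 11/2 ≈ 5.500
  cycle 1 → 0 → 1: weight = 9, length = 2, mean = 9/2 ≈ 4.500
Minimum mean = 3.000, attained e.g. along the cycle 2 → 2 with weight 3 and length 1. So λ(A) = 3/1 = 3.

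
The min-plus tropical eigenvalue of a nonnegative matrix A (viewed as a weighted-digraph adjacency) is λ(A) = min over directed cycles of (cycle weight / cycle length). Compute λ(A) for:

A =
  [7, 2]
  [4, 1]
λ(A) = 1

Enumerate directed cycles and compute their means (weight / length). Sample:
  cycle 0 → 0: weight = 7, length = 1, mean = 7/1 ≈ 7.000
  cycle 1 → 1: weight = 1, length = 1, mean = 1/1 ≈ 1.000
  cycle 0 → 1 → 0: weight = 6, length = 2, mean = 6/2 ≈ 3.000
  cycle 1 → 0 → 1: weight = 6, length = 2, mean = 6/2 ≈ 3.000
Minimum mean = 1.000, attained e.g. along the cycle 1 → 1 with weight 1 and length 1. So λ(A) = 1/1 = 1.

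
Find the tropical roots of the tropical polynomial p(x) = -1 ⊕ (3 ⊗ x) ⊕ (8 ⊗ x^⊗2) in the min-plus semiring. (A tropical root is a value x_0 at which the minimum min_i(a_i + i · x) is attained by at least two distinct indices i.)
Roots: {-5, -4}

Each tropical root is a break point of the lower envelope of the lines y = a_i + i · x (there are 3 lines, with slopes 0, 1, ..., 2). Only the lines that attain the minimum somewhere contribute to roots; other lines are dominated. Here the surviving (envelope) indices are i = 2, i = 1, i = 0.
Intersections between consecutive envelope lines give the roots: for adjacent envelope indices i < j the intersection is x = (a_i − a_j) / (j − i). Reading off the sorted break points: {-5, -4}.
Verification: at each break x_0, at least two indices attain the minimum of min_i(a_i + i · x_0).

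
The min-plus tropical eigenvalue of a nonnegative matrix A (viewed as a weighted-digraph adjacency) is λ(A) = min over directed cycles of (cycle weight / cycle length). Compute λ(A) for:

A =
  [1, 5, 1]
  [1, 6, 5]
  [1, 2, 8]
λ(A) = 1

Enumerate directed cycles and compute their means (weight / length). Sample:
  cycle 0 → 0: weight = 1, length = 1, mean = 1/1 ≈ 1.000
  cycle 1 → 1: weight = 6, length = 1, mean = 6/1 ≈ 6.000
  cycle 2 → 2: weight = 8, length = 1, mean = 8/1 ≈ 8.000
  cycle 0 → 1 → 0: weight = 6, length = 2, mean = 6/2 ≈ 3.000
  cycle 0 → 2 → 0: weight = 2, length = 2, mean = 2/2 ≈ 1.000
  cycle 1 → 0 → 1: weight = 6, length = 2, mean = 6/2 ≈ 3.000
Minimum mean = 1.000, attained e.g. along the cycle 0 → 0 with weight 1 and length 1. So λ(A) = 1/1 = 1.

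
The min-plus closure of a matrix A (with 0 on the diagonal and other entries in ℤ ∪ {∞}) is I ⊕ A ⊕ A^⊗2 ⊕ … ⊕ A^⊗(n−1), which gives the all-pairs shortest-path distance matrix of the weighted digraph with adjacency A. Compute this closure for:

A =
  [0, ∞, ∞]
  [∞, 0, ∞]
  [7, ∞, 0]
Closure =
  [0, ∞, ∞]
  [∞, 0, ∞]
  [7, ∞, 0]

This is the Floyd-Warshall all-pairs shortest-path computation. For each intermediate vertex k = 0, 1, …, 2, update dist[i][j] ← min(dist[i][j], dist[i][k] + dist[k][j]). The final matrix gives, for each (i, j), the minimum total weight of any directed path from i to j (possibly empty when i = j).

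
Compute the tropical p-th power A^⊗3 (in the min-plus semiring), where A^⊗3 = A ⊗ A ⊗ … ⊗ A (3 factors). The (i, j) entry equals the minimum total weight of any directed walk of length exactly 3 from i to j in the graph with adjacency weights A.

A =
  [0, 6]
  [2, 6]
A^⊗3 =
  [0, 6]
  [2, 8]

Each entry (A^⊗3)_ij equals the minimum over all length-3 walks i = v_0 → v_1 → … → v_3 = j of Σ_t A[v_t][v_{t+1}]. For example, for (i, j) = (0, 1) we minimise over 4 possible intermediate vertex sequences; the minimum is 6, attained along the walk 0 → 0 → 0 → 1.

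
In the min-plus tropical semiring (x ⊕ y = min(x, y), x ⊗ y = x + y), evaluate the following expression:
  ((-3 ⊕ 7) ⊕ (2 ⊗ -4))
((-3 ⊕ 7) ⊕ (2 ⊗ -4)) = -3

Expand innermost to outermost. Recall ⊕ takes the minimum of its arguments and ⊗ takes their sum. Working out the expression ((-3 ⊕ 7) ⊕ (2 ⊗ -4)) gives -3.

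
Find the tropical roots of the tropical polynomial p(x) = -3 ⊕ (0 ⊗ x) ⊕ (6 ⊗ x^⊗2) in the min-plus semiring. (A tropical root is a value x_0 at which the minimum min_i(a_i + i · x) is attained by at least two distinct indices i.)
Roots: {-6, -3}

Each tropical root is a break point of the lower envelope of the lines y = a_i + i · x (there are 3 lines, with slopes 0, 1, ..., 2). Only the lines that attain the minimum somewhere contribute to roots; other lines are dominated. Here the surviving (envelope) indices are i = 2, i = 1, i = 0.
Intersections between consecutive envelope lines give the roots: for adjacent envelope indices i < j the intersection is x = (a_i − a_j) / (j − i). Reading off the sorted break points: {-6, -3}.
Verification: at each break x_0, at least two indices attain the minimum of min_i(a_i + i · x_0).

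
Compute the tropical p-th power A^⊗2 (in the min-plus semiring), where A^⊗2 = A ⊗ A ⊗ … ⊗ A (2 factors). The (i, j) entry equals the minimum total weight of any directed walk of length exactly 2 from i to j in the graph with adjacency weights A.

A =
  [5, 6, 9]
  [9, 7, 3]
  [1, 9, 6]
A^⊗2 =
  [10, 11, 9]
  [4, 12, 9]
  [6, 7, 10]

Each entry (A^⊗2)_ij equals the minimum over all length-2 walks i = v_0 → v_1 → … → v_2 = j of Σ_t A[v_t][v_{t+1}]. For example, for (i, j) = (0, 2) we minimise over 3 possible intermediate vertex sequences; the minimum is 9, attained along the walk 0 → 1 → 2.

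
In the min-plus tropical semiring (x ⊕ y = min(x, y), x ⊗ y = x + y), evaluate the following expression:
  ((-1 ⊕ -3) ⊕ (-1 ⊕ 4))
((-1 ⊕ -3) ⊕ (-1 ⊕ 4)) = -3

Expand innermost to outermost. Recall ⊕ takes the minimum of its arguments and ⊗ takes their sum. Working out the expression ((-1 ⊕ -3) ⊕ (-1 ⊕ 4)) gives -3.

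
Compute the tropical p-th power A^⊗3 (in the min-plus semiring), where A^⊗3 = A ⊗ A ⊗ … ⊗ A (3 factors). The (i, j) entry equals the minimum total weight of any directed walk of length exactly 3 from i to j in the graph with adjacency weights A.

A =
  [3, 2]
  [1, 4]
A^⊗3 =
  [6, 5]
  [4, 6]

Each entry (A^⊗3)_ij equals the minimum over all length-3 walks i = v_0 → v_1 → … → v_3 = j of Σ_t A[v_t][v_{t+1}]. For example, for (i, j) = (0, 1) we minimise over 4 possible intermediate vertex sequences; the minimum is 5, attained along the walk 0 → 1 → 0 → 1.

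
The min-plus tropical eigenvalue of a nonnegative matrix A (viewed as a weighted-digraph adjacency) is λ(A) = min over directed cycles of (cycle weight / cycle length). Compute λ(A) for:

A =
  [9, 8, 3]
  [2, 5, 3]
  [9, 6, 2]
λ(A) = 2

Enumerate directed cycles and compute their means (weight / length). Sample:
  cycle 0 → 0: weight = 9, length = 1, mean = 9/1 ≈ 9.000
  cycle 1 → 1: weight = 5, length = 1, mean = 5/1 ≈ 5.000
  cycle 2 → 2: weight = 2, length = 1, mean = 2/1 ≈ 2.000
  cycle 0 → 1 → 0: weight = 10, length = 2, mean = 10/2 ≈ 5.000
  cycle 0 → 2 → 0: weight = 12, length = 2, mean = 12/2 ≈ 6.000
  cycle 1 → 0 → 1: weight = 10, length = 2, mean = 10/2 ≈ 5.000
Minimum mean = 2.000, attained e.g. along the cycle 2 → 2 with weight 2 and length 1. So λ(A) = 2/1 = 2.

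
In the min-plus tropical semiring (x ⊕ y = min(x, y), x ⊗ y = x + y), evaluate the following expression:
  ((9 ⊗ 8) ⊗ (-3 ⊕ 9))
((9 ⊗ 8) ⊗ (-3 ⊕ 9)) = 14

Expand innermost to outermost. Recall ⊕ takes the minimum of its arguments and ⊗ takes their sum. Working out the expression ((9 ⊗ 8) ⊗ (-3 ⊕ 9)) gives 14.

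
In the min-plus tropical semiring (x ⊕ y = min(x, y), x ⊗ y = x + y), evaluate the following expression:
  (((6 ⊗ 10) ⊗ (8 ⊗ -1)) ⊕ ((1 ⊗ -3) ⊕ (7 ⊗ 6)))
(((6 ⊗ 10) ⊗ (8 ⊗ -1)) ⊕ ((1 ⊗ -3) ⊕ (7 ⊗ 6))) = -2

Expand innermost to outermost. Recall ⊕ takes the minimum of its arguments and ⊗ takes their sum. Working out the expression (((6 ⊗ 10) ⊗ (8 ⊗ -1)) ⊕ ((1 ⊗ -3) ⊕ (7 ⊗ 6))) gives -2.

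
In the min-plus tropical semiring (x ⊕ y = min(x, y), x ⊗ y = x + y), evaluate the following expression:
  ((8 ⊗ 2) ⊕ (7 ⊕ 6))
((8 ⊗ 2) ⊕ (7 ⊕ 6)) = 6

Expand innermost to outermost. Recall ⊕ takes the minimum of its arguments and ⊗ takes their sum. Working out the expression ((8 ⊗ 2) ⊕ (7 ⊕ 6)) gives 6.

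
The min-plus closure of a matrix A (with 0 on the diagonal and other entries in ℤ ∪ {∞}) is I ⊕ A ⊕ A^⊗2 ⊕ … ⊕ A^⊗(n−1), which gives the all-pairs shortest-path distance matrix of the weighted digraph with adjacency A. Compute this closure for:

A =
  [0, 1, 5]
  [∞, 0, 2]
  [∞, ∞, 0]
Closure =
  [0, 1, 3]
  [∞, 0, 2]
  [∞, ∞, 0]

This is the Floyd-Warshall all-pairs shortest-path computation. For each intermediate vertex k = 0, 1, …, 2, update dist[i][j] ← min(dist[i][j], dist[i][k] + dist[k][j]). The final matrix gives, for each (i, j), the minimum total weight of any directed path from i to j (possibly empty when i = j).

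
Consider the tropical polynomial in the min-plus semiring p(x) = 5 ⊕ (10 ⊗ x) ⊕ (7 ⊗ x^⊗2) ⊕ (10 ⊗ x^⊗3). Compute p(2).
p(2) = 5

A tropical monomial a ⊗ x^⊗i evaluates to a + i · x. Evaluating each term at x = 2:
  Term 0 contributes 5 + 0 · 2 = 5
  Term 1 contributes 10 + 1 · 2 = 12
  Term 2 contributes 7 + 2 · 2 = 11
  Term 3 contributes 10 + 3 · 2 = 16
p(2) = ⊕ of these = min[5, 12, 11, 16] = 5.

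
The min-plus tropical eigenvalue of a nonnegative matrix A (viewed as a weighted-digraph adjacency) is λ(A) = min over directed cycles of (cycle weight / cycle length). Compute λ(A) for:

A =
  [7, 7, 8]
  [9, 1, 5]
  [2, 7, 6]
λ(A) = 1

Enumerate directed cycles and compute their means (weight / length). Sample:
  cycle 0 → 0: weight = 7, length = 1, mean = 7/1 ≈ 7.000
  cycle 1 → 1: weight = 1, length = 1, mean = 1/1 ≈ 1.000
  cycle 2 → 2: weight = 6, length = 1, mean = 6/1 ≈ 6.000
  cycle 0 → 1 → 0: weight = 16, length = 2, mean = 16/2 ≈ 8.000
  cycle 0 → 2 → 0: weight = 10, length = 2, mean = 10/2 ≈ 5.000
  cycle 1 → 0 → 1: weight = 16, length = 2, mean = 16/2 ≈ 8.000
Minimum mean = 1.000, attained e.g. along the cycle 1 → 1 with weight 1 and length 1. So λ(A) = 1/1 = 1.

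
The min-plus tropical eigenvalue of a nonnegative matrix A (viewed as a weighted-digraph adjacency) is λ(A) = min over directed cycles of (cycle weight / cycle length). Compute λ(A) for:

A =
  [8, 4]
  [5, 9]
λ(A) = 9/2

Enumerate directed cycles and compute their means (weight / length). Sample:
  cycle 0 → 0: weight = 8, length = 1, mean = 8/1 ≈ 8.000
  cycle 1 → 1: weight = 9, length = 1, mean = 9/1 ≈ 9.000
  cycle 0 → 1 → 0: weight = 9, length = 2, mean = 9/2 ≈ 4.500
  cycle 1 → 0 → 1: weight = 9, length = 2, mean = 9/2 ≈ 4.500
Minimum mean = 4.500, attained e.g. along the cycle 0 → 1 → 0 with weight 9 and length 2. So λ(A) = 9/2 = 9/2.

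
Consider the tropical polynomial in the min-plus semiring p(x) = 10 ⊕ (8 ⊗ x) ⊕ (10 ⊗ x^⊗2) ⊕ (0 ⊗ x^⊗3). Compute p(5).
p(5) = 10

A tropical monomial a ⊗ x^⊗i evaluates to a + i · x. Evaluating each term at x = 5:
  Term 0 contributes 10 + 0 · 5 = 10
  Term 1 contributes 8 + 1 · 5 = 13
  Term 2 contributes 10 + 2 · 5 = 20
  Term 3 contributes 0 + 3 · 5 = 15
p(5) = ⊕ of these = min[10, 13, 20, 15] = 10.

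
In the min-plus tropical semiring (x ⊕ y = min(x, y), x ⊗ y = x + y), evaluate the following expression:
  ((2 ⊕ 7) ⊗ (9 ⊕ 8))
((2 ⊕ 7) ⊗ (9 ⊕ 8)) = 10

Expand innermost to outermost. Recall ⊕ takes the minimum of its arguments and ⊗ takes their sum. Working out the expression ((2 ⊕ 7) ⊗ (9 ⊕ 8)) gives 10.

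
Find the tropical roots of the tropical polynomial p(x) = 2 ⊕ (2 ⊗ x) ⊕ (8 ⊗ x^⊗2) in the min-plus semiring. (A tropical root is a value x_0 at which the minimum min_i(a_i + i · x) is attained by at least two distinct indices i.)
Roots: {-6, 0}

Each tropical root is a break point of the lower envelope of the lines y = a_i + i · x (there are 3 lines, with slopes 0, 1, ..., 2). Only the lines that attain the minimum somewhere contribute to roots; other lines are dominated. Here the surviving (envelope) indices are i = 2, i = 1, i = 0.
Intersections between consecutive envelope lines give the roots: for adjacent envelope indices i < j the intersection is x = (a_i − a_j) / (j − i). Reading off the sorted break points: {-6, 0}.
Verification: at each break x_0, at least two indices attain the minimum of min_i(a_i + i · x_0).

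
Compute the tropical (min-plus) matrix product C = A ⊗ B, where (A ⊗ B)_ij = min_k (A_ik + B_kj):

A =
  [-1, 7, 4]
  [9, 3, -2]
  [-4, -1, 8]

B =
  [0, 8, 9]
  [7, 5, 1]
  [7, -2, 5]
A ⊗ B =
  [-1, 2, 8]
  [5, -4, 3]
  [-4, 4, 0]

Apply the min-plus product entry-by-entry:
  C[0][0] = min over k of (A[0][0] + B[0][0] = -1 + 0 = -1, A[0][1] + B[1][0] = 7 + 7 = 14, A[0][2] + B[2][0] = 4 + 7 = 11) = -1 (attained at k = 0)
  C[0][1] = min over k of (A[0][0] + B[0][1] = -1 + 8 = 7, A[0][1] + B[1][1] = 7 + 5 = 12, A[0][2] + B[2][1] = 4 + -2 = 2) = 2 (attained at k = 2)
  C[0][2] = min over k of (A[0][0] + B[0][2] = -1 + 9 = 8, A[0][1] + B[1][2] = 7 + 1 = 8, A[0][2] + B[2][2] = 4 + 5 = 9) = 8 (attained at k = 0)
  C[1][0] = min over k of (A[1][0] + B[0][0] = 9 + 0 = 9, A[1][1] + B[1][0] = 3 + 7 = 10, A[1][2] + B[2][0] = -2 + 7 = 5) = 5 (attained at k = 2)
  C[1][1] = min over k of (A[1][0] + B[0][1] = 9 + 8 = 17, A[1][1] + B[1][1] = 3 + 5 = 8, A[1][2] + B[2][1] = -2 + -2 = -4) = -4 (attained at k = 2)
  C[1][2] = min over k of (A[1][0] + B[0][2] = 9 + 9 = 18, A[1][1] + B[1][2] = 3 + 1 = 4, A[1][2] + B[2][2] = -2 + 5 = 3) = 3 (attained at k = 2)
  C[2][0] = min over k of (A[2][0] + B[0][0] = -4 + 0 = -4, A[2][1] + B[1][0] = -1 + 7 = 6, A[2][2] + B[2][0] = 8 + 7 = 15) = -4 (attained at k = 0)
  C[2][1] = min over k of (A[2][0] + B[0][1] = -4 + 8 = 4, A[2][1] + B[1][1] = -1 + 5 = 4, A[2][2] + B[2][1] = 8 + -2 = 6) = 4 (attained at k = 0)
  C[2][2] = min over k of (A[2][0] + B[0][2] = -4 + 9 = 5, A[2][1] + B[1][2] = -1 + 1 = 0, A[2][2] + B[2][2] = 8 + 5 = 13) = 0 (attained at k = 1)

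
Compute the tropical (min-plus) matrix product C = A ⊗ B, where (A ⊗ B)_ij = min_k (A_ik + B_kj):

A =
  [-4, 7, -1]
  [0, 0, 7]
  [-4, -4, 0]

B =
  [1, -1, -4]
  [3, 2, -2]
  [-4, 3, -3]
A ⊗ B =
  [-5, -5, -8]
  [1, -1, -4]
  [-4, -5, -8]

Apply the min-plus product entry-by-entry:
  C[0][0] = min over k of (A[0][0] + B[0][0] = -4 + 1 = -3, A[0][1] + B[1][0] = 7 + 3 = 10, A[0][2] + B[2][0] = -1 + -4 = -5) = -5 (attained at k = 2)
  C[0][1] = min over k of (A[0][0] + B[0][1] = -4 + -1 = -5, A[0][1] + B[1][1] = 7 + 2 = 9, A[0][2] + B[2][1] = -1 + 3 = 2) = -5 (attained at k = 0)
  C[0][2] = min over k of (A[0][0] + B[0][2] = -4 + -4 = -8, A[0][1] + B[1][2] = 7 + -2 = 5, A[0][2] + B[2][2] = -1 + -3 = -4) = -8 (attained at k = 0)
  C[1][0] = min over k of (A[1][0] + B[0][0] = 0 + 1 = 1, A[1][1] + B[1][0] = 0 + 3 = 3, A[1][2] + B[2][0] = 7 + -4 = 3) = 1 (attained at k = 0)
  C[1][1] = min over k of (A[1][0] + B[0][1] = 0 + -1 = -1, A[1][1] + B[1][1] = 0 + 2 = 2, A[1][2] + B[2][1] = 7 + 3 = 10) = -1 (attained at k = 0)
  C[1][2] = min over k of (A[1][0] + B[0][2] = 0 + -4 = -4, A[1][1] + B[1][2] = 0 + -2 = -2, A[1][2] + B[2][2] = 7 + -3 = 4) = -4 (attained at k = 0)
  C[2][0] = min over k of (A[2][0] + B[0][0] = -4 + 1 = -3, A[2][1] + B[1][0] = -4 + 3 = -1, A[2][2] + B[2][0] = 0 + -4 = -4) = -4 (attained at k = 2)
  C[2][1] = min over k of (A[2][0] + B[0][1] = -4 + -1 = -5, A[2][1] + B[1][1] = -4 + 2 = -2, A[2][2] + B[2][1] = 0 + 3 = 3) = -5 (attained at k = 0)
  C[2][2] = min over k of (A[2][0] + B[0][2] = -4 + -4 = -8, A[2][1] + B[1][2] = -4 + -2 = -6, A[2][2] + B[2][2] = 0 + -3 = -3) = -8 (attained at k = 0)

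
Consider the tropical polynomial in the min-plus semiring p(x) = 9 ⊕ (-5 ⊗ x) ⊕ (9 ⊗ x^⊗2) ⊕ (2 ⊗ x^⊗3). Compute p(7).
p(7) = 2

A tropical monomial a ⊗ x^⊗i evaluates to a + i · x. Evaluating each term at x = 7:
  Term 0 contributes 9 + 0 · 7 = 9
  Term 1 contributes -5 + 1 · 7 = 2
  Term 2 contributes 9 + 2 · 7 = 23
  Term 3 contributes 2 + 3 · 7 = 23
p(7) = ⊕ of these = min[9, 2, 23, 23] = 2.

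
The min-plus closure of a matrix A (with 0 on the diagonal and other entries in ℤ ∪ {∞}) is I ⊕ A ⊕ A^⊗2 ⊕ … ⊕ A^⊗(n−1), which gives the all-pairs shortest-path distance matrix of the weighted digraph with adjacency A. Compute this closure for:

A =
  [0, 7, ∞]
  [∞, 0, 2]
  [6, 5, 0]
Closure =
  [0, 7, 9]
  [8, 0, 2]
  [6, 5, 0]

This is the Floyd-Warshall all-pairs shortest-path computation. For each intermediate vertex k = 0, 1, …, 2, update dist[i][j] ← min(dist[i][j], dist[i][k] + dist[k][j]). The final matrix gives, for each (i, j), the minimum total weight of any directed path from i to j (possibly empty when i = j).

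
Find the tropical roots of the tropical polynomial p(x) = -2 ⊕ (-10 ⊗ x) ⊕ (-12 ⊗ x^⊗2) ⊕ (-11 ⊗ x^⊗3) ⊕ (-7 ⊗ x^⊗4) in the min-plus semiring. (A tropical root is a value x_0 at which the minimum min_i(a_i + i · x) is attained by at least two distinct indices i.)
Roots: {-4, -1, 2, 8}

Each tropical root is a break point of the lower envelope of the lines y = a_i + i · x (there are 5 lines, with slopes 0, 1, ..., 4). Only the lines that attain the minimum somewhere contribute to roots; other lines are dominated. Here the surviving (envelope) indices are i = 4, i = 3, i = 2, i = 1, i = 0.
Intersections between consecutive envelope lines give the roots: for adjacent envelope indices i < j the intersection is x = (a_i − a_j) / (j − i). Reading off the sorted break points: {-4, -1, 2, 8}.
Verification: at each break x_0, at least two indices attain the minimum of min_i(a_i + i · x_0).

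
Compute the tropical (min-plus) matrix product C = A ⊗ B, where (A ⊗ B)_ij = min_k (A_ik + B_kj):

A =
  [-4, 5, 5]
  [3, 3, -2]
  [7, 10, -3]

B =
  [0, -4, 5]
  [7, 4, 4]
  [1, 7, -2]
A ⊗ B =
  [-4, -8, 1]
  [-1, -1, -4]
  [-2, 3, -5]

Apply the min-plus product entry-by-entry:
  C[0][0] = min over k of (A[0][0] + B[0][0] = -4 + 0 = -4, A[0][1] + B[1][0] = 5 + 7 = 12, A[0][2] + B[2][0] = 5 + 1 = 6) = -4 (attained at k = 0)
  C[0][1] = min over k of (A[0][0] + B[0][1] = -4 + -4 = -8, A[0][1] + B[1][1] = 5 + 4 = 9, A[0][2] + B[2][1] = 5 + 7 = 12) = -8 (attained at k = 0)
  C[0][2] = min over k of (A[0][0] + B[0][2] = -4 + 5 = 1, A[0][1] + B[1][2] = 5 + 4 = 9, A[0][2] + B[2][2] = 5 + -2 = 3) = 1 (attained at k = 0)
  C[1][0] = min over k of (A[1][0] + B[0][0] = 3 + 0 = 3, A[1][1] + B[1][0] = 3 + 7 = 10, A[1][2] + B[2][0] = -2 + 1 = -1) = -1 (attained at k = 2)
  C[1][1] = min over k of (A[1][0] + B[0][1] = 3 + -4 = -1, A[1][1] + B[1][1] = 3 + 4 = 7, A[1][2] + B[2][1] = -2 + 7 = 5) = -1 (attained at k = 0)
  C[1][2] = min over k of (A[1][0] + B[0][2] = 3 + 5 = 8, A[1][1] + B[1][2] = 3 + 4 = 7, A[1][2] + B[2][2] = -2 + -2 = -4) = -4 (attained at k = 2)
  C[2][0] = min over k of (A[2][0] + B[0][0] = 7 + 0 = 7, A[2][1] + B[1][0] = 10 + 7 = 17, A[2][2] + B[2][0] = -3 + 1 = -2) = -2 (attained at k = 2)
  C[2][1] = min over k of (A[2][0] + B[0][1] = 7 + -4 = 3, A[2][1] + B[1][1] = 10 + 4 = 14, A[2][2] + B[2][1] = -3 + 7 = 4) = 3 (attained at k = 0)
  C[2][2] = min over k of (A[2][0] + B[0][2] = 7 + 5 = 12, A[2][1] + B[1][2] = 10 + 4 = 14, A[2][2] + B[2][2] = -3 + -2 = -5) = -5 (attained at k = 2)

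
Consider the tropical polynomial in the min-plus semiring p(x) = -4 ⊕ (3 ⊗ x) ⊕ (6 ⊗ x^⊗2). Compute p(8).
p(8) = -4

A tropical monomial a ⊗ x^⊗i evaluates to a + i · x. Evaluating each term at x = 8:
  Term 0 contributes -4 + 0 · 8 = -4
  Term 1 contributes 3 + 1 · 8 = 11
  Term 2 contributes 6 + 2 · 8 = 22
p(8) = ⊕ of these = min[-4, 11, 22] = -4.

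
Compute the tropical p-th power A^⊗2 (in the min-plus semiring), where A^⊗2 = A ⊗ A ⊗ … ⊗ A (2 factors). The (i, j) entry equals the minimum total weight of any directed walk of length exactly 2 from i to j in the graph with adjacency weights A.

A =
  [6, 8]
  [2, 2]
A^⊗2 =
  [10, 10]
  [4, 4]

Each entry (A^⊗2)_ij equals the minimum over all length-2 walks i = v_0 → v_1 → … → v_2 = j of Σ_t A[v_t][v_{t+1}]. For example, for (i, j) = (0, 1) we minimise over 2 possible intermediate vertex sequences; the minimum is 10, attained along the walk 0 → 1 → 1.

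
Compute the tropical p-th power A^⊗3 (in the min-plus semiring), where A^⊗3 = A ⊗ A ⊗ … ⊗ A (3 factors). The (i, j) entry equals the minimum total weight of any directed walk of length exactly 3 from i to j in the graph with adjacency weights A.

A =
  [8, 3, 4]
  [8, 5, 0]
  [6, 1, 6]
A^⊗3 =
  [9, 4, 5]
  [9, 6, 1]
  [7, 2, 6]

Each entry (A^⊗3)_ij equals the minimum over all length-3 walks i = v_0 → v_1 → … → v_3 = j of Σ_t A[v_t][v_{t+1}]. For example, for (i, j) = (0, 2) we minimise over 9 possible intermediate vertex sequences; the minimum is 5, attained along the walk 0 → 2 → 1 → 2.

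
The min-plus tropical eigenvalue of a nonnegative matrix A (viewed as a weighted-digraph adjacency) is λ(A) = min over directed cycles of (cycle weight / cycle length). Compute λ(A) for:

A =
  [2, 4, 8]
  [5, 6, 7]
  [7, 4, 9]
λ(A) = 2

Enumerate directed cycles and compute their means (weight / length). Sample:
  cycle 0 → 0: weight = 2, length = 1, mean = 2/1 ≈ 2.000
  cycle 1 → 1: weight = 6, length = 1, mean = 6/1 ≈ 6.000
  cycle 2 → 2: weight = 9, length = 1, mean = 9/1 ≈ 9.000
  cycle 0 → 1 → 0: weight = 9, length = 2, mean = 9/2 ≈ 4.500
  cycle 0 → 2 → 0: weight = 15, length = 2, mean = 15/2 ≈ 7.500
  cycle 1 → 0 → 1: weight = 9, length = 2, mean = 9/2 ≈ 4.500
Minimum mean = 2.000, attained e.g. along the cycle 0 → 0 with weight 2 and length 1. So λ(A) = 2/1 = 2.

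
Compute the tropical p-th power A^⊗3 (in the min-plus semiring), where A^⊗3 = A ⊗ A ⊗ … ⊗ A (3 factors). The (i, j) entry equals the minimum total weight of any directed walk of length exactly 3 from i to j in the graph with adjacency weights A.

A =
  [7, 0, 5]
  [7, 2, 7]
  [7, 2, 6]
A^⊗3 =
  [9, 4, 9]
  [11, 6, 11]
  [11, 6, 11]

Each entry (A^⊗3)_ij equals the minimum over all length-3 walks i = v_0 → v_1 → … → v_3 = j of Σ_t A[v_t][v_{t+1}]. For example, for (i, j) = (0, 2) we minimise over 9 possible intermediate vertex sequences; the minimum is 9, attained along the walk 0 → 1 → 1 → 2.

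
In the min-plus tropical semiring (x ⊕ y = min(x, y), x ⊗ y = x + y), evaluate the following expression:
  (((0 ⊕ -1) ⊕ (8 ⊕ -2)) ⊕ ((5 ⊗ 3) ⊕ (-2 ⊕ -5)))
(((0 ⊕ -1) ⊕ (8 ⊕ -2)) ⊕ ((5 ⊗ 3) ⊕ (-2 ⊕ -5))) = -5

Expand innermost to outermost. Recall ⊕ takes the minimum of its arguments and ⊗ takes their sum. Working out the expression (((0 ⊕ -1) ⊕ (8 ⊕ -2)) ⊕ ((5 ⊗ 3) ⊕ (-2 ⊕ -5))) gives -5.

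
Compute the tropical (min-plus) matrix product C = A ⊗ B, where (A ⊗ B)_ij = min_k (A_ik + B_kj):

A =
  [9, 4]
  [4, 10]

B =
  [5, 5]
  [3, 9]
A ⊗ B =
  [7, 13]
  [9, 9]

Apply the min-plus product entry-by-entry:
  C[0][0] = min over k of (A[0][0] + B[0][0] = 9 + 5 = 14, A[0][1] + B[1][0] = 4 + 3 = 7) = 7 (attained at k = 1)
  C[0][1] = min over k of (A[0][0] + B[0][1] = 9 + 5 = 14, A[0][1] + B[1][1] = 4 + 9 = 13) = 13 (attained at k = 1)
  C[1][0] = min over k of (A[1][0] + B[0][0] = 4 + 5 = 9, A[1][1] + B[1][0] = 10 + 3 = 13) = 9 (attained at k = 0)
  C[1][1] = min over k of (A[1][0] + B[0][1] = 4 + 5 = 9, A[1][1] + B[1][1] = 10 + 9 = 19) = 9 (attained at k = 0)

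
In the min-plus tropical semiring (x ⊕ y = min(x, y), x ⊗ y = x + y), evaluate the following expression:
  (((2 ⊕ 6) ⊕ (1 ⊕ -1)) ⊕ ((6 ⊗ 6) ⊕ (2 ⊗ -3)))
(((2 ⊕ 6) ⊕ (1 ⊕ -1)) ⊕ ((6 ⊗ 6) ⊕ (2 ⊗ -3))) = -1

Expand innermost to outermost. Recall ⊕ takes the minimum of its arguments and ⊗ takes their sum. Working out the expression (((2 ⊕ 6) ⊕ (1 ⊕ -1)) ⊕ ((6 ⊗ 6) ⊕ (2 ⊗ -3))) gives -1.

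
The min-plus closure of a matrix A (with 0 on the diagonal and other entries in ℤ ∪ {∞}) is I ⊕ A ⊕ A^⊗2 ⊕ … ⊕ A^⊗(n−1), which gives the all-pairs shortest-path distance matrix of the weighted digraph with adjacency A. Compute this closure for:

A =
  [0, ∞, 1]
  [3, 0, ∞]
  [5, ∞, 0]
Closure =
  [0, ∞, 1]
  [3, 0, 4]
  [5, ∞, 0]

This is the Floyd-Warshall all-pairs shortest-path computation. For each intermediate vertex k = 0, 1, …, 2, update dist[i][j] ← min(dist[i][j], dist[i][k] + dist[k][j]). The final matrix gives, for each (i, j), the minimum total weight of any directed path from i to j (possibly empty when i = j).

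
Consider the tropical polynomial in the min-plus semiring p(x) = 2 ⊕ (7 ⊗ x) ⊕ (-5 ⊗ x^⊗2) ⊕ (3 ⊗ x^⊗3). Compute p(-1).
p(-1) = -7

A tropical monomial a ⊗ x^⊗i evaluates to a + i · x. Evaluating each term at x = -1:
  Term 0 contributes 2 + 0 · -1 = 2
  Term 1 contributes 7 + 1 · -1 = 6
  Term 2 contributes -5 + 2 · -1 = -7
  Term 3 contributes 3 + 3 · -1 = 0
p(-1) = ⊕ of these = min[2, 6, -7, 0] = -7.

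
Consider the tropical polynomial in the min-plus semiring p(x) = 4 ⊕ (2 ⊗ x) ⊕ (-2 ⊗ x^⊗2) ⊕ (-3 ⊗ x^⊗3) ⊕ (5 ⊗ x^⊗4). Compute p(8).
p(8) = 4

A tropical monomial a ⊗ x^⊗i evaluates to a + i · x. Evaluating each term at x = 8:
  Term 0 contributes 4 + 0 · 8 = 4
  Term 1 contributes 2 + 1 · 8 = 10
  Term 2 contributes -2 + 2 · 8 = 14
  Term 3 contributes -3 + 3 · 8 = 21
  Term 4 contributes 5 + 4 · 8 = 37
p(8) = ⊕ of these = min[4, 10, 14, 21, 37] = 4.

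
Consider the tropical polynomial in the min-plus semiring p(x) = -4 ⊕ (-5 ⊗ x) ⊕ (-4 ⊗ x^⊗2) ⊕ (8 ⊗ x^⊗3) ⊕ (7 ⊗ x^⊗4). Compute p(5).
p(5) = -4

A tropical monomial a ⊗ x^⊗i evaluates to a + i · x. Evaluating each term at x = 5:
  Term 0 contributes -4 + 0 · 5 = -4
  Term 1 contributes -5 + 1 · 5 = 0
  Term 2 contributes -4 + 2 · 5 = 6
  Term 3 contributes 8 + 3 · 5 = 23
  Term 4 contributes 7 + 4 · 5 = 27
p(5) = ⊕ of these = min[-4, 0, 6, 23, 27] = -4.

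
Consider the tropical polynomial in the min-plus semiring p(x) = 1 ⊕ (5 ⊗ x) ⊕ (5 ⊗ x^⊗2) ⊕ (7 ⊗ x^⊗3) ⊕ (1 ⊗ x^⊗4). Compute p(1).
p(1) = 1

A tropical monomial a ⊗ x^⊗i evaluates to a + i · x. Evaluating each term at x = 1:
  Term 0 contributes 1 + 0 · 1 = 1
  Term 1 contributes 5 + 1 · 1 = 6
  Term 2 contributes 5 + 2 · 1 = 7
  Term 3 contributes 7 + 3 · 1 = 10
  Term 4 contributes 1 + 4 · 1 = 5
p(1) = ⊕ of these = min[1, 6, 7, 10, 5] = 1.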